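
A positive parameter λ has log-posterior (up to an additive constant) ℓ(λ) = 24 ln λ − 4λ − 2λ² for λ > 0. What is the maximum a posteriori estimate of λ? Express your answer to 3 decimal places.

ℓ'(λ) = 24/λ − 4 − 4λ. Setting this to zero and multiplying by λ: 4λ² + 4λ − 24 = 0.
λ = (−4 + √(4² + 4·4·24)) / (2·4) = (−4 + √400) / 8 = (−4 + 20)/8 = 2.
ℓ''(λ) = −24/λ² − 4 < 0, confirming a maximum.

λ̂_MAP = 2.000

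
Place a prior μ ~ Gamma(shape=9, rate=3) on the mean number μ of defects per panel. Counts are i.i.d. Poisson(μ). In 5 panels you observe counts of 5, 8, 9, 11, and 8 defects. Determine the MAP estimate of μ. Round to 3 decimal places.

μ̂_MAP = 6.125

Σxᵢ = 5+8+9+11+8 = 41, with n = 5.
Posterior ∝ μ^8e^(−3μ) · μ^41e^(−5μ) = μ^49e^(−8μ), i.e. Gamma(shape=50, rate=8).
The mode of a Gamma(a, b) with a ≥ 1 (shape–rate) is (a−1)/b = 49/8 ≈ 6.125.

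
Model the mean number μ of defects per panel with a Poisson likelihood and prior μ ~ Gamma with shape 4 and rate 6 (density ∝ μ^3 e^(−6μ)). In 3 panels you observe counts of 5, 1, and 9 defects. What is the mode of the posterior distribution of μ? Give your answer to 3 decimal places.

Σxᵢ = 5+1+9 = 15, with n = 3.
Posterior ∝ μ^3e^(−6μ) · μ^15e^(−3μ) = μ^18e^(−9μ), i.e. Gamma(shape=19, rate=9).
The mode of a Gamma(a, b) with a ≥ 1 (shape–rate) is (a−1)/b = 18/9 ≈ 2.000.

μ̂_MAP = 2.000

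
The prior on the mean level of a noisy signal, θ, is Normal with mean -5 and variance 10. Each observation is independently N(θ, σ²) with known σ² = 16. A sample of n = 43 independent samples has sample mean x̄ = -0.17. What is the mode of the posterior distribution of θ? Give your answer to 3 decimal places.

n = 43, x̄ = -0.17.
For a Normal prior and Normal likelihood with known variance, the posterior is Normal; its mode equals its mean, the precision-weighted average.
Prior precision 1/σ₀² = 1/10 = 0.1; data precision n/σ² = 43/16 = 2.6875.
θ̂ = (0.1·(-5) + 2.6875·(-0.17)) / (0.1 + 2.6875) = (-0.956875)/2.7875 = -1531/4460 ≈ -0.343.

θ̂_MAP = -0.343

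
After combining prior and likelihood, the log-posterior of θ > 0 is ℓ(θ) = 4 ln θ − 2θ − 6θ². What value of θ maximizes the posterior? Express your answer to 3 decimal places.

ℓ'(θ) = 4/θ − 2 − 12θ. Setting this to zero and multiplying by θ: 12θ² + 2θ − 4 = 0.
θ = (−2 + √(2² + 4·12·4)) / (2·12) = (−2 + √196) / 24 = (−2 + 14)/24 = 1/2.
ℓ''(θ) = −4/θ² − 12 < 0, confirming a maximum.

θ̂_MAP = 0.500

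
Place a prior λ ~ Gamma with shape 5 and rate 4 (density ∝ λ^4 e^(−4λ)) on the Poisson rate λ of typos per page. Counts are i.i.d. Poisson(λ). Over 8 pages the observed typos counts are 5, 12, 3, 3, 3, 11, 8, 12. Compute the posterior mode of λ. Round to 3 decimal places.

λ̂_MAP = 5.083

Σxᵢ = 5+12+3+3+3+11+8+12 = 57, with n = 8.
Posterior ∝ λ^4e^(−4λ) · λ^57e^(−8λ) = λ^61e^(−12λ), i.e. Gamma(shape=62, rate=12).
The mode of a Gamma(a, b) with a ≥ 1 (shape–rate) is (a−1)/b = 61/12 ≈ 5.083.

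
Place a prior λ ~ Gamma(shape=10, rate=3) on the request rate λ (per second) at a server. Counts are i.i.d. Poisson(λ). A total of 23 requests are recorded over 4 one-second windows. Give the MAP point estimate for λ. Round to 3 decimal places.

Σxᵢ = 23, n = 4.
Posterior ∝ λ^9e^(−3λ) · λ^23e^(−4λ) = λ^32e^(−7λ), i.e. Gamma(shape=33, rate=7).
The mode of a Gamma(a, b) with a ≥ 1 (shape–rate) is (a−1)/b = 32/7 ≈ 4.571.

λ̂_MAP = 4.571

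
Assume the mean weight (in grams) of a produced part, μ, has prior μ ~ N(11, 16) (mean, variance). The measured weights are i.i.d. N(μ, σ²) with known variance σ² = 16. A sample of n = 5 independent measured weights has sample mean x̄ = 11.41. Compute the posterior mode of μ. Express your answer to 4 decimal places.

n = 5, x̄ = 11.41.
For a Normal prior and Normal likelihood with known variance, the posterior is Normal; its mode equals its mean, the precision-weighted average.
Prior precision 1/σ₀² = 1/16 = 0.0625; data precision n/σ² = 5/16 = 0.3125.
μ̂ = (0.0625·11 + 0.3125·11.41) / (0.0625 + 0.3125) = 4.253125/0.375 = 1361/120 ≈ 11.3417.

μ̂_MAP = 11.3417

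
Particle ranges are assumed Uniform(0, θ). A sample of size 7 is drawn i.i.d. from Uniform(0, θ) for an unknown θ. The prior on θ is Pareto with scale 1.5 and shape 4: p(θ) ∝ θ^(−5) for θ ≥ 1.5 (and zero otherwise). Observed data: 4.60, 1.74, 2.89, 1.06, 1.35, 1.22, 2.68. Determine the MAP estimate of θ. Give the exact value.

θ̂_MAP = 4.60

The Uniform(0, θ) likelihood is θ^(−n) for θ ≥ max(xᵢ), zero otherwise. Here max(xᵢ) = 4.60.
Posterior ∝ θ^(−5) · θ^(−7) = θ^(−12) on θ ≥ max(1.5, 4.60) = 4.60.
This density is strictly decreasing in θ, so the posterior mode lies at the lower boundary of the support.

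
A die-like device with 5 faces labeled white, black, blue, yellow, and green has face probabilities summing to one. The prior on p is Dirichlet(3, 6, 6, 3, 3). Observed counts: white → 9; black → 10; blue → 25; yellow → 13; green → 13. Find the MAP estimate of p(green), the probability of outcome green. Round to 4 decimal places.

MAP estimate of p(green) = 0.1744

The posterior is Dirichlet(αᵢ + nᵢ) = Dirichlet(12, 16, 31, 16, 16).
For a Dirichlet(a₁,…,a_K) with all aᵢ > 1, the mode has j-th component (aⱼ − 1)/(Σaᵢ − K).
Here Σaᵢ = 91 and K = 5, so p(green) = (16 − 1)/(91 − 5) = 15/86 ≈ 0.1744.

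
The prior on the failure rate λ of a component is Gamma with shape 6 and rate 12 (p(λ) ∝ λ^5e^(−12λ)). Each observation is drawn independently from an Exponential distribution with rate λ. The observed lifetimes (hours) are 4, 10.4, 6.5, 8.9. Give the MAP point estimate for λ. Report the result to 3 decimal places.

λ̂_MAP = 0.215

The Exponential(rate=λ) likelihood is ∝ λ^n e^(−λΣtᵢ). Here n = 4 and Σtᵢ = 4 + 10.4 + 6.5 + 8.9 = 29.8.
Posterior ∝ λ^5e^(−12λ) · λ^4e^(−29.8λ) = λ^9e^(−41.8λ), i.e. Gamma(10, 41.8).
Mode = (a−1)/b = 9/41.8 ≈ 0.215.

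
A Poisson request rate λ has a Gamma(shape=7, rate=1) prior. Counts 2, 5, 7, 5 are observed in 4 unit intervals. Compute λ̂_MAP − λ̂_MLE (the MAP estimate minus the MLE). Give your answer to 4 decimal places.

Σxᵢ = 19. Posterior is Gamma(26, 5); MAP = (26−1)/5 = 25/5 ≈ 5.00000.
MLE = x̄ = 19/4 ≈ 4.75000.
Difference = 25/5 − 19/4 = 1/4 ≈ 0.2500.

MAP − MLE = 0.2500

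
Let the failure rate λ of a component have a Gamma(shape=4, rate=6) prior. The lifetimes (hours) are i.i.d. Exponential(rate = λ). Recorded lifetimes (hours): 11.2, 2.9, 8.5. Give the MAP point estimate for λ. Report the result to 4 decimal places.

λ̂_MAP = 0.2098

The Exponential(rate=λ) likelihood is ∝ λ^n e^(−λΣtᵢ). Here n = 3 and Σtᵢ = 11.2 + 2.9 + 8.5 = 22.6.
Posterior ∝ λ^3e^(−6λ) · λ^3e^(−22.6λ) = λ^6e^(−28.6λ), i.e. Gamma(7, 28.6).
Mode = (a−1)/b = 6/28.6 ≈ 0.2098.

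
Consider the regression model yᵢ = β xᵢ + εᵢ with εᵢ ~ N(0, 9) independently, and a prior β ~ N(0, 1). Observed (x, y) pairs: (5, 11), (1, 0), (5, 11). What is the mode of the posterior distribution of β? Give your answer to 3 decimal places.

log p(β | y) = −Σ(yᵢ − βxᵢ)²/(2·9) − β²/(2·1) + const.
Setting the derivative to zero: Σxᵢ(yᵢ − βxᵢ)/9 − β/1 = 0, so β = Σxᵢyᵢ / (Σxᵢ² + σ²/τ²).
Σxᵢyᵢ = 5·11 + 1·0 + 5·11 = 110; Σxᵢ² = 51; σ²/τ² = 9.
β̂_MAP = 110 / (51 + 9) = 110/60 ≈ 1.833.

β̂_MAP = 1.833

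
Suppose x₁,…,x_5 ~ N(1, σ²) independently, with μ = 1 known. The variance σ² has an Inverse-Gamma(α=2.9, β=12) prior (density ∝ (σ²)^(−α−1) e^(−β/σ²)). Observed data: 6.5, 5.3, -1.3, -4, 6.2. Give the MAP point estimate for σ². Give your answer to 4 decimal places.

σ̂²_MAP = 10.1617

Sum of squared deviations about the known mean: SS = (6.5−1)² + (5.3−1)² + (-1.3−1)² + (-4−1)² + (6.2−1)² = 106.07.
The Normal likelihood contributes (σ²)^(−n/2) exp(−SS/(2σ²)), so the posterior is Inverse-Gamma(α + n/2, β + SS/2) = Inverse-Gamma(5.4, 65.035).
The mode of Inverse-Gamma(a, b) is b/(a+1) = 65.035/6.4 ≈ 10.1617.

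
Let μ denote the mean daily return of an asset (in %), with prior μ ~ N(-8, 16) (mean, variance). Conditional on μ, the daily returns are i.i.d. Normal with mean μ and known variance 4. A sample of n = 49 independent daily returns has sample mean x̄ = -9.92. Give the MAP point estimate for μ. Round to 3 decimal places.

μ̂_MAP = -9.910

n = 49, x̄ = -9.92.
For a Normal prior and Normal likelihood with known variance, the posterior is Normal; its mode equals its mean, the precision-weighted average.
Prior precision 1/σ₀² = 1/16 = 0.0625; data precision n/σ² = 49/4 = 12.25.
μ̂ = (0.0625·(-8) + 12.25·(-9.92)) / (0.0625 + 12.25) = (-122.02)/12.3125 = -48808/4925 ≈ -9.910.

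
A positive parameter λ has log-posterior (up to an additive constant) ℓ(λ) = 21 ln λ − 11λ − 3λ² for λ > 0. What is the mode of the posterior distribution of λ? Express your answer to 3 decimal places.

ℓ'(λ) = 21/λ − 11 − 6λ. Setting this to zero and multiplying by λ: 6λ² + 11λ − 21 = 0.
λ = (−11 + √(11² + 4·6·21)) / (2·6) = (−11 + √625) / 12 = (−11 + 25)/12 = 7/6.
ℓ''(λ) = −21/λ² − 6 < 0, confirming a maximum.

λ̂_MAP = 1.167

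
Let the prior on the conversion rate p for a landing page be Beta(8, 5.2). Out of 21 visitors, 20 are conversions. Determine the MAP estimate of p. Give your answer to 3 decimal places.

Prior: Beta(8, 5.2).
Data: 20 successes in 21 trials. The binomial likelihood contributes p^20(1−p)^1, so the posterior is Beta(8+20, 5.2+1) = Beta(28, 6.2).
For Beta(a, b) with a, b > 1 the mode is (a−1)/(a+b−2) = 27/32.2 ≈ 0.839.

p̂_MAP = 0.839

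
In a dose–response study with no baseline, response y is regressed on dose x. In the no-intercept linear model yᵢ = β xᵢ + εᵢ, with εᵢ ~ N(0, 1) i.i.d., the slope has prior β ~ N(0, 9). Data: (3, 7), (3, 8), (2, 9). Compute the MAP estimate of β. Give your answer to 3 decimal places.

β̂_MAP = 2.849

log p(β | y) = −Σ(yᵢ − βxᵢ)²/(2·1) − β²/(2·9) + const.
Setting the derivative to zero: Σxᵢ(yᵢ − βxᵢ)/1 − β/9 = 0, so β = Σxᵢyᵢ / (Σxᵢ² + σ²/τ²).
Σxᵢyᵢ = 3·7 + 3·8 + 2·9 = 63; Σxᵢ² = 22; σ²/τ² = 1/9.
β̂_MAP = 63 / (22 + 1/9) = 63/(199/9) = 567/199 ≈ 2.849.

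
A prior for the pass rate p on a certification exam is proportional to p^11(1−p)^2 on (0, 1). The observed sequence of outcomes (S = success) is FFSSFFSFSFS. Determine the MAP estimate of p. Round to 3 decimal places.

p̂_MAP = 0.667

The prior density ∝ p^11(1−p)^2 is the kernel of Beta(12, 3).
Data: 5 successes in 11 trials (from the sequence). The binomial likelihood contributes p^5(1−p)^6, so the posterior is Beta(12+5, 3+6) = Beta(17, 9).
For Beta(a, b) with a, b > 1 the mode is (a−1)/(a+b−2) = 16/24 ≈ 0.667.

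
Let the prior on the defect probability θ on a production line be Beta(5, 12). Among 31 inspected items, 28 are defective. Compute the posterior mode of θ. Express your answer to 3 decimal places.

θ̂_MAP = 0.696

Prior: Beta(5, 12).
Data: 28 successes in 31 trials. The binomial likelihood contributes θ^28(1−θ)^3, so the posterior is Beta(5+28, 12+3) = Beta(33, 15).
For Beta(a, b) with a, b > 1 the mode is (a−1)/(a+b−2) = 32/46 ≈ 0.696.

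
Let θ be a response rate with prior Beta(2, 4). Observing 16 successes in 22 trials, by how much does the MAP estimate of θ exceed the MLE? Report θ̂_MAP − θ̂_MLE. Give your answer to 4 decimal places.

Posterior is Beta(18, 10); MAP = (18−1)/(28−2) = 17/26 ≈ 0.65385.
MLE ignores the prior: θ̂_MLE = k/n = 16/22 ≈ 0.72727.
Difference = 17/26 − 16/22 = -21/286 ≈ -0.0734.

MAP − MLE = -0.0734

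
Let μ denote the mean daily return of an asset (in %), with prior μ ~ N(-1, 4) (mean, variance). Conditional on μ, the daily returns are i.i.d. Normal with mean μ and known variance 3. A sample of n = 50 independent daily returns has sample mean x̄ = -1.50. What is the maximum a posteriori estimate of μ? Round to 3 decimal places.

μ̂_MAP = -1.493

n = 50, x̄ = -1.50.
For a Normal prior and Normal likelihood with known variance, the posterior is Normal; its mode equals its mean, the precision-weighted average.
Prior precision 1/σ₀² = 1/4 = 0.25; data precision n/σ² = 50/3.
μ̂ = (0.25·(-1) + (50/3)·(-1.5)) / (0.25 + 50/3) = (-25.25)/(203/12) = -303/203 ≈ -1.493.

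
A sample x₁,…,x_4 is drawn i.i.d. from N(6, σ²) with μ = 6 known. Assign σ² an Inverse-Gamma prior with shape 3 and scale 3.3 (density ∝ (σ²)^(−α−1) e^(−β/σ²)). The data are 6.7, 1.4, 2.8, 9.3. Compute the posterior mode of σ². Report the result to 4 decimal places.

σ̂²_MAP = 4.1150

Sum of squared deviations about the known mean: SS = (6.7−6)² + (1.4−6)² + (2.8−6)² + (9.3−6)² = 42.78.
The Normal likelihood contributes (σ²)^(−n/2) exp(−SS/(2σ²)), so the posterior is Inverse-Gamma(α + n/2, β + SS/2) = Inverse-Gamma(5, 24.69).
The mode of Inverse-Gamma(a, b) is b/(a+1) = 24.69/6 ≈ 4.1150.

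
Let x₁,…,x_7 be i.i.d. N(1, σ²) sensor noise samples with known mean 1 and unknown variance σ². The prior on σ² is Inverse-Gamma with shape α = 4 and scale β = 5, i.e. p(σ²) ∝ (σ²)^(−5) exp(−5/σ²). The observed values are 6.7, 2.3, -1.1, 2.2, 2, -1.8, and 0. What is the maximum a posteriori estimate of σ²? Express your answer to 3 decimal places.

σ̂²_MAP = 3.522

Sum of squared deviations about the known mean: SS = (6.7−1)² + (2.3−1)² + (-1.1−1)² + (2.2−1)² + (2−1)² + (-1.8−1)² + (0−1)² = 49.87.
The Normal likelihood contributes (σ²)^(−n/2) exp(−SS/(2σ²)), so the posterior is Inverse-Gamma(α + n/2, β + SS/2) = Inverse-Gamma(7.5, 29.935).
The mode of Inverse-Gamma(a, b) is b/(a+1) = 29.935/8.5 ≈ 3.522.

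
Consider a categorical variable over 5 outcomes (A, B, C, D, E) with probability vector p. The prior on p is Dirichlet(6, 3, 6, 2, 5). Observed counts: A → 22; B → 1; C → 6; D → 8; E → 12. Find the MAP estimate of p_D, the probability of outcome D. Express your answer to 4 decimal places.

MAP estimate of p_D = 0.1364

The posterior is Dirichlet(αᵢ + nᵢ) = Dirichlet(28, 4, 12, 10, 17).
For a Dirichlet(a₁,…,a_K) with all aᵢ > 1, the mode has j-th component (aⱼ − 1)/(Σaᵢ − K).
Here Σaᵢ = 71 and K = 5, so p_D = (10 − 1)/(71 − 5) = 9/66 ≈ 0.1364.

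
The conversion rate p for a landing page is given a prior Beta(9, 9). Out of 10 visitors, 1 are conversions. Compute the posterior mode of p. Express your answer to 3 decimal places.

Prior: Beta(9, 9).
Data: 1 success in 10 trials. The binomial likelihood contributes p(1−p)^9, so the posterior is Beta(9+1, 9+9) = Beta(10, 18).
For Beta(a, b) with a, b > 1 the mode is (a−1)/(a+b−2) = 9/26 ≈ 0.346.

p̂_MAP = 0.346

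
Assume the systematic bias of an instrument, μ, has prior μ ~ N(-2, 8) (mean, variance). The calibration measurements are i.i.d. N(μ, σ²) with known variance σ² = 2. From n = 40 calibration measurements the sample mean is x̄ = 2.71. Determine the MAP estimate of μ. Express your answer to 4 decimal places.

μ̂_MAP = 2.6807

n = 40, x̄ = 2.71.
For a Normal prior and Normal likelihood with known variance, the posterior is Normal; its mode equals its mean, the precision-weighted average.
Prior precision 1/σ₀² = 1/8 = 0.125; data precision n/σ² = 40/2 = 20.
μ̂ = (0.125·(-2) + 20·2.71) / (0.125 + 20) = 53.95/20.125 = 2158/805 ≈ 2.6807.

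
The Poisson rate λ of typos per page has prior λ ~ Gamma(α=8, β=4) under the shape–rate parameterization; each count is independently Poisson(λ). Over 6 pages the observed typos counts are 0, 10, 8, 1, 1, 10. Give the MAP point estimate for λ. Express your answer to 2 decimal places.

Σxᵢ = 0+10+8+1+1+10 = 30, with n = 6.
Posterior ∝ λ^7e^(−4λ) · λ^30e^(−6λ) = λ^37e^(−10λ), i.e. Gamma(shape=38, rate=10).
The mode of a Gamma(a, b) with a ≥ 1 (shape–rate) is (a−1)/b = 37/10 ≈ 3.70.

λ̂_MAP = 3.70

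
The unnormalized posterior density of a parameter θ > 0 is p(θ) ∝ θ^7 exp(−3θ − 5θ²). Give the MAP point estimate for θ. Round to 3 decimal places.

ℓ'(θ) = 7/θ − 3 − 10θ. Setting this to zero and multiplying by θ: 10θ² + 3θ − 7 = 0.
θ = (−3 + √(3² + 4·10·7)) / (2·10) = (−3 + √289) / 20 = (−3 + 17)/20 = 7/10.
ℓ''(θ) = −7/θ² − 10 < 0, confirming a maximum.

θ̂_MAP = 0.700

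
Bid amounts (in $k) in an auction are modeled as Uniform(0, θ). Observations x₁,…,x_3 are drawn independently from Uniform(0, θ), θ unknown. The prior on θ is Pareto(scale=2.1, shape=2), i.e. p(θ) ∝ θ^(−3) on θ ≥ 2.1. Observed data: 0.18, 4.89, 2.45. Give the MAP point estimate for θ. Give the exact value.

The Uniform(0, θ) likelihood is θ^(−n) for θ ≥ max(xᵢ), zero otherwise. Here max(xᵢ) = 4.89.
Posterior ∝ θ^(−3) · θ^(−3) = θ^(−6) on θ ≥ max(2.1, 4.89) = 4.89.
This density is strictly decreasing in θ, so the posterior mode lies at the lower boundary of the support.

θ̂_MAP = 4.89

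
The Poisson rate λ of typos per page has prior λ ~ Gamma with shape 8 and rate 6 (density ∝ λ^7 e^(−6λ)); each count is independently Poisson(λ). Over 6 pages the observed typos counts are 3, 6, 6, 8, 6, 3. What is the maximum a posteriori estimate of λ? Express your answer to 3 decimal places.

Σxᵢ = 3+6+6+8+6+3 = 32, with n = 6.
Posterior ∝ λ^7e^(−6λ) · λ^32e^(−6λ) = λ^39e^(−12λ), i.e. Gamma(shape=40, rate=12).
The mode of a Gamma(a, b) with a ≥ 1 (shape–rate) is (a−1)/b = 39/12 ≈ 3.250.

λ̂_MAP = 3.250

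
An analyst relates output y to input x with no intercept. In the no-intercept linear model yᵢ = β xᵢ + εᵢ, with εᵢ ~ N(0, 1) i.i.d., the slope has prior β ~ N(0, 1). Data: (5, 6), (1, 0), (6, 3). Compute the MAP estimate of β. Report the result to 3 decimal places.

log p(β | y) = −Σ(yᵢ − βxᵢ)²/(2·1) − β²/(2·1) + const.
Setting the derivative to zero: Σxᵢ(yᵢ − βxᵢ)/1 − β/1 = 0, so β = Σxᵢyᵢ / (Σxᵢ² + σ²/τ²).
Σxᵢyᵢ = 5·6 + 1·0 + 6·3 = 48; Σxᵢ² = 62; σ²/τ² = 1.
β̂_MAP = 48 / (62 + 1) = 48/63 ≈ 0.762.

β̂_MAP = 0.762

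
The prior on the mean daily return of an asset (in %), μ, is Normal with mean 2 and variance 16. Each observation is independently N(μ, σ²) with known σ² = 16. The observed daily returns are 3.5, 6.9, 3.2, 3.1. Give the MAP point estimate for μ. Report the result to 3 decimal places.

μ̂_MAP = 3.740

n = 4; x̄ = (3.5 + 6.9 + 3.2 + 3.1)/4 = 16.7/4 = 4.175.
For a Normal prior and Normal likelihood with known variance, the posterior is Normal; its mode equals its mean, the precision-weighted average.
Prior precision 1/σ₀² = 1/16 = 0.0625; data precision n/σ² = 4/16 = 0.25.
μ̂ = (0.0625·2 + 0.25·4.175) / (0.0625 + 0.25) = 1.16875/0.3125 = 3.740.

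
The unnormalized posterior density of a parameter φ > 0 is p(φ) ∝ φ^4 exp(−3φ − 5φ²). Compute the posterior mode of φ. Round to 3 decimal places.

ℓ'(φ) = 4/φ − 3 − 10φ. Setting this to zero and multiplying by φ: 10φ² + 3φ − 4 = 0.
φ = (−3 + √(3² + 4·10·4)) / (2·10) = (−3 + √169) / 20 = (−3 + 13)/20 = 1/2.
ℓ''(φ) = −4/φ² − 10 < 0, confirming a maximum.

φ̂_MAP = 0.500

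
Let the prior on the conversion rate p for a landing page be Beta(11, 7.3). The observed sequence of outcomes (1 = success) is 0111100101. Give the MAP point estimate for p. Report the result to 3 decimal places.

Prior: Beta(11, 7.3).
Data: 6 successes in 10 trials (from the sequence). The binomial likelihood contributes p^6(1−p)^4, so the posterior is Beta(11+6, 7.3+4) = Beta(17, 11.3).
For Beta(a, b) with a, b > 1 the mode is (a−1)/(a+b−2) = 16/26.3 ≈ 0.608.

p̂_MAP = 0.608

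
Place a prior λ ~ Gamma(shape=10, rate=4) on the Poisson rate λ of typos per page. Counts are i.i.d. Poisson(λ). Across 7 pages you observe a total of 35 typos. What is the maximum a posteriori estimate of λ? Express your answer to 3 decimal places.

λ̂_MAP = 4.000

Σxᵢ = 35, n = 7.
Posterior ∝ λ^9e^(−4λ) · λ^35e^(−7λ) = λ^44e^(−11λ), i.e. Gamma(shape=45, rate=11).
The mode of a Gamma(a, b) with a ≥ 1 (shape–rate) is (a−1)/b = 44/11 ≈ 4.000.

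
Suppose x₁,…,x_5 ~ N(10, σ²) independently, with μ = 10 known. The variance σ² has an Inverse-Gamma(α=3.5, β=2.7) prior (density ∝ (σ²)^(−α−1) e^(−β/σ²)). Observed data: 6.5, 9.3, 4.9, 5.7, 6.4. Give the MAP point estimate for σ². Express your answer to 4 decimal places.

Sum of squared deviations about the known mean: SS = (6.5−10)² + (9.3−10)² + (4.9−10)² + (5.7−10)² + (6.4−10)² = 70.2.
The Normal likelihood contributes (σ²)^(−n/2) exp(−SS/(2σ²)), so the posterior is Inverse-Gamma(α + n/2, β + SS/2) = Inverse-Gamma(6, 37.8).
The mode of Inverse-Gamma(a, b) is b/(a+1) = 37.8/7 ≈ 5.4000.

σ̂²_MAP = 5.4000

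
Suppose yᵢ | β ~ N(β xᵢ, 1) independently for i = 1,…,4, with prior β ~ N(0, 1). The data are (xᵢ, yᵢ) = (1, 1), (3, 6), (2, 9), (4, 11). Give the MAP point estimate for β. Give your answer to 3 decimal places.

log p(β | y) = −Σ(yᵢ − βxᵢ)²/(2·1) − β²/(2·1) + const.
Setting the derivative to zero: Σxᵢ(yᵢ − βxᵢ)/1 − β/1 = 0, so β = Σxᵢyᵢ / (Σxᵢ² + σ²/τ²).
Σxᵢyᵢ = 1·1 + 3·6 + 2·9 + 4·11 = 81; Σxᵢ² = 30; σ²/τ² = 1.
β̂_MAP = 81 / (30 + 1) = 81/31 ≈ 2.613.

β̂_MAP = 2.613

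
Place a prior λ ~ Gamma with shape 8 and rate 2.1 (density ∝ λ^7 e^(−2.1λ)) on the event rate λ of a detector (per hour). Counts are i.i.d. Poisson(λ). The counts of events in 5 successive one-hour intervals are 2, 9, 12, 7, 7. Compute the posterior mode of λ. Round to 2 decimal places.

λ̂_MAP = 6.20

Σxᵢ = 2+9+12+7+7 = 37, with n = 5.
Posterior ∝ λ^7e^(−2.1λ) · λ^37e^(−5λ) = λ^44e^(−7.1λ), i.e. Gamma(shape=45, rate=7.1).
The mode of a Gamma(a, b) with a ≥ 1 (shape–rate) is (a−1)/b = 44/7.1 ≈ 6.20.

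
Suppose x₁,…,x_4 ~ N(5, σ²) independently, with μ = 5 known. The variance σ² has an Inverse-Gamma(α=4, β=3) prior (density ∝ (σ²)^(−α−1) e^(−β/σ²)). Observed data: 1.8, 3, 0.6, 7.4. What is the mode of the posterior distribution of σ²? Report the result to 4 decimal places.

Sum of squared deviations about the known mean: SS = (1.8−5)² + (3−5)² + (0.6−5)² + (7.4−5)² = 39.36.
The Normal likelihood contributes (σ²)^(−n/2) exp(−SS/(2σ²)), so the posterior is Inverse-Gamma(α + n/2, β + SS/2) = Inverse-Gamma(6, 22.68).
The mode of Inverse-Gamma(a, b) is b/(a+1) = 22.68/7 ≈ 3.2400.

σ̂²_MAP = 3.2400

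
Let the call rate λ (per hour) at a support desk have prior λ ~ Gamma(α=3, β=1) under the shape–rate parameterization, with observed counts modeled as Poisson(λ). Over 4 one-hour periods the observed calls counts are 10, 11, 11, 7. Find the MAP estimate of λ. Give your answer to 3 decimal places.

Σxᵢ = 10+11+11+7 = 39, with n = 4.
Posterior ∝ λ^2e^(−1λ) · λ^39e^(−4λ) = λ^41e^(−5λ), i.e. Gamma(shape=42, rate=5).
The mode of a Gamma(a, b) with a ≥ 1 (shape–rate) is (a−1)/b = 41/5 ≈ 8.200.

λ̂_MAP = 8.200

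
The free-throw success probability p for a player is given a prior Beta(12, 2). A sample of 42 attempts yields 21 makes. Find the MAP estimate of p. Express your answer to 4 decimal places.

p̂_MAP = 0.5926

Prior: Beta(12, 2).
Data: 21 successes in 42 trials. The binomial likelihood contributes p^21(1−p)^21, so the posterior is Beta(12+21, 2+21) = Beta(33, 23).
For Beta(a, b) with a, b > 1 the mode is (a−1)/(a+b−2) = 32/54 ≈ 0.5926.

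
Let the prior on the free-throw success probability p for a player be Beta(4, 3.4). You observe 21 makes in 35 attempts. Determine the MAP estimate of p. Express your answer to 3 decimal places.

Prior: Beta(4, 3.4).
Data: 21 successes in 35 trials. The binomial likelihood contributes p^21(1−p)^14, so the posterior is Beta(4+21, 3.4+14) = Beta(25, 17.4).
For Beta(a, b) with a, b > 1 the mode is (a−1)/(a+b−2) = 24/40.4 ≈ 0.594.

p̂_MAP = 0.594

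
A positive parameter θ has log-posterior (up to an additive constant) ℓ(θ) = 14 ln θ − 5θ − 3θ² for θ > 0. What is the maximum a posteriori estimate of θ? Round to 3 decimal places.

ℓ'(θ) = 14/θ − 5 − 6θ. Setting this to zero and multiplying by θ: 6θ² + 5θ − 14 = 0.
θ = (−5 + √(5² + 4·6·14)) / (2·6) = (−5 + √361) / 12 = (−5 + 19)/12 = 7/6.
ℓ''(θ) = −14/θ² − 6 < 0, confirming a maximum.

θ̂_MAP = 1.167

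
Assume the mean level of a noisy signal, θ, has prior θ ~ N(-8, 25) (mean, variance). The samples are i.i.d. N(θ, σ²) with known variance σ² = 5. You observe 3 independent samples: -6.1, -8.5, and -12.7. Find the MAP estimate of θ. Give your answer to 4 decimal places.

n = 3; x̄ = ((-6.1) + (-8.5) + (-12.7))/3 = -27.3/3 = -9.1.
For a Normal prior and Normal likelihood with known variance, the posterior is Normal; its mode equals its mean, the precision-weighted average.
Prior precision 1/σ₀² = 1/25 = 0.04; data precision n/σ² = 3/5 = 0.6.
θ̂ = (0.04·(-8) + 0.6·(-9.1)) / (0.04 + 0.6) = (-5.78)/0.64 = -9.03125 ≈ -9.0313.

θ̂_MAP = -9.0313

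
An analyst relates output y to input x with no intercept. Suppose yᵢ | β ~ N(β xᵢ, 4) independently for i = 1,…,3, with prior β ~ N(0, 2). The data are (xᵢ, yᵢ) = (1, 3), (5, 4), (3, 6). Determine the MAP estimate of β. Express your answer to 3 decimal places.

β̂_MAP = 1.108

log p(β | y) = −Σ(yᵢ − βxᵢ)²/(2·4) − β²/(2·2) + const.
Setting the derivative to zero: Σxᵢ(yᵢ − βxᵢ)/4 − β/2 = 0, so β = Σxᵢyᵢ / (Σxᵢ² + σ²/τ²).
Σxᵢyᵢ = 1·3 + 5·4 + 3·6 = 41; Σxᵢ² = 35; σ²/τ² = 2.
β̂_MAP = 41 / (35 + 2) = 41/37 ≈ 1.108.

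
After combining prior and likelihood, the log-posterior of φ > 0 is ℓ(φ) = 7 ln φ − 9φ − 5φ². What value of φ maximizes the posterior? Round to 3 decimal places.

ℓ'(φ) = 7/φ − 9 − 10φ. Setting this to zero and multiplying by φ: 10φ² + 9φ − 7 = 0.
φ = (−9 + √(9² + 4·10·7)) / (2·10) = (−9 + √361) / 20 = (−9 + 19)/20 = 1/2.
ℓ''(φ) = −7/φ² − 10 < 0, confirming a maximum.

φ̂_MAP = 0.500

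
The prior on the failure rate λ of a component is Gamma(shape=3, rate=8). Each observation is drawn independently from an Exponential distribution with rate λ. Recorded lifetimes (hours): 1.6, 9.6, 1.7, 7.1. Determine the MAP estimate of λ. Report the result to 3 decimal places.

The Exponential(rate=λ) likelihood is ∝ λ^n e^(−λΣtᵢ). Here n = 4 and Σtᵢ = 1.6 + 9.6 + 1.7 + 7.1 = 20.
Posterior ∝ λ^2e^(−8λ) · λ^4e^(−20λ) = λ^6e^(−28λ), i.e. Gamma(7, 28).
Mode = (a−1)/b = 6/28 ≈ 0.214.

λ̂_MAP = 0.214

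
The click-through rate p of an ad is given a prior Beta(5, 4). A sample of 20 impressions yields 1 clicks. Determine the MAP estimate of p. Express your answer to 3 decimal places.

Prior: Beta(5, 4).
Data: 1 success in 20 trials. The binomial likelihood contributes p(1−p)^19, so the posterior is Beta(5+1, 4+19) = Beta(6, 23).
For Beta(a, b) with a, b > 1 the mode is (a−1)/(a+b−2) = 5/27 ≈ 0.185.

p̂_MAP = 0.185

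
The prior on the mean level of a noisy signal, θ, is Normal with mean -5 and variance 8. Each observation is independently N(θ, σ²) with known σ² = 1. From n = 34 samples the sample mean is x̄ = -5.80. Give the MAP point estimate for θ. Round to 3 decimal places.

θ̂_MAP = -5.797

n = 34, x̄ = -5.80.
For a Normal prior and Normal likelihood with known variance, the posterior is Normal; its mode equals its mean, the precision-weighted average.
Prior precision 1/σ₀² = 1/8 = 0.125; data precision n/σ² = 34/1 = 34.
θ̂ = (0.125·(-5) + 34·(-5.8)) / (0.125 + 34) = (-197.825)/34.125 = -7913/1365 ≈ -5.797.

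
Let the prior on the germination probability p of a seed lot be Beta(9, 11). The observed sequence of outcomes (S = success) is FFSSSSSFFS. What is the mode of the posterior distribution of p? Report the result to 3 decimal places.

p̂_MAP = 0.500

Prior: Beta(9, 11).
Data: 6 successes in 10 trials (from the sequence). The binomial likelihood contributes p^6(1−p)^4, so the posterior is Beta(9+6, 11+4) = Beta(15, 15).
For Beta(a, b) with a, b > 1 the mode is (a−1)/(a+b−2) = 14/28 ≈ 0.500.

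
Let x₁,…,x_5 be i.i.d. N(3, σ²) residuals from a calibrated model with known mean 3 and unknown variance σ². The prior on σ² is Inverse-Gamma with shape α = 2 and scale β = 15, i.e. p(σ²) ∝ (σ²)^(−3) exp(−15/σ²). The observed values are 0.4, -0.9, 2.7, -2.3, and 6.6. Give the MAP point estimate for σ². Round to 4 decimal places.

σ̂²_MAP = 8.4645

Sum of squared deviations about the known mean: SS = (0.4−3)² + (-0.9−3)² + (2.7−3)² + (-2.3−3)² + (6.6−3)² = 63.11.
The Normal likelihood contributes (σ²)^(−n/2) exp(−SS/(2σ²)), so the posterior is Inverse-Gamma(α + n/2, β + SS/2) = Inverse-Gamma(4.5, 46.555).
The mode of Inverse-Gamma(a, b) is b/(a+1) = 46.555/5.5 ≈ 8.4645.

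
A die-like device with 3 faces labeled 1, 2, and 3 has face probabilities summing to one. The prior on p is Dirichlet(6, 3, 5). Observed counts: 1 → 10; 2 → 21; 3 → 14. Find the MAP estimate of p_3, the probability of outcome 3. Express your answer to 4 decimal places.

MAP estimate: 0.3214

The posterior is Dirichlet(αᵢ + nᵢ) = Dirichlet(16, 24, 19).
For a Dirichlet(a₁,…,a_K) with all aᵢ > 1, the mode has j-th component (aⱼ − 1)/(Σaᵢ − K).
Here Σaᵢ = 59 and K = 3, so p_3 = (19 − 1)/(59 − 3) = 18/56 ≈ 0.3214.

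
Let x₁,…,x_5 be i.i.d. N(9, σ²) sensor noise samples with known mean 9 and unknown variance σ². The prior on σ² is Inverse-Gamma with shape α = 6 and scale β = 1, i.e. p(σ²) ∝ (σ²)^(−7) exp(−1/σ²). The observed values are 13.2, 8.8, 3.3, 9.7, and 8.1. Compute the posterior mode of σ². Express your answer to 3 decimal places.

σ̂²_MAP = 2.814

Sum of squared deviations about the known mean: SS = (13.2−9)² + (8.8−9)² + (3.3−9)² + (9.7−9)² + (8.1−9)² = 51.47.
The Normal likelihood contributes (σ²)^(−n/2) exp(−SS/(2σ²)), so the posterior is Inverse-Gamma(α + n/2, β + SS/2) = Inverse-Gamma(8.5, 26.735).
The mode of Inverse-Gamma(a, b) is b/(a+1) = 26.735/9.5 ≈ 2.814.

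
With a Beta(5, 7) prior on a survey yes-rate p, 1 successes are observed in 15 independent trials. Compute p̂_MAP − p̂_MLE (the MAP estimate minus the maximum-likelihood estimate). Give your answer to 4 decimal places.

Posterior is Beta(6, 21); MAP = (6−1)/(27−2) = 5/25 ≈ 0.20000.
MLE ignores the prior: p̂_MLE = k/n = 1/15 ≈ 0.06667.
Difference = 5/25 − 1/15 = 2/15 ≈ 0.1333.

MAP − MLE = 0.1333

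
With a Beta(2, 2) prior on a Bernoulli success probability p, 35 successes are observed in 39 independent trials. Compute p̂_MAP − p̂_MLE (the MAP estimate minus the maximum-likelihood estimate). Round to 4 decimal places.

MAP − MLE = -0.0194

Posterior is Beta(37, 6); MAP = (37−1)/(43−2) = 36/41 ≈ 0.87805.
MLE ignores the prior: p̂_MLE = k/n = 35/39 ≈ 0.89744.
Difference = 36/41 − 35/39 = -31/1599 ≈ -0.0194.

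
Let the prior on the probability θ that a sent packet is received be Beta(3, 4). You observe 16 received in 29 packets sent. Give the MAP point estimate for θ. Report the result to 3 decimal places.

Prior: Beta(3, 4).
Data: 16 successes in 29 trials. The binomial likelihood contributes θ^16(1−θ)^13, so the posterior is Beta(3+16, 4+13) = Beta(19, 17).
For Beta(a, b) with a, b > 1 the mode is (a−1)/(a+b−2) = 18/34 ≈ 0.529.

θ̂_MAP = 0.529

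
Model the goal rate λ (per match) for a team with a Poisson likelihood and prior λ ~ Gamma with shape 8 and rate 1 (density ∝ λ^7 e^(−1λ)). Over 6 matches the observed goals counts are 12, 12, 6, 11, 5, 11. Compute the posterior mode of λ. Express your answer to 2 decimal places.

Σxᵢ = 12+12+6+11+5+11 = 57, with n = 6.
Posterior ∝ λ^7e^(−1λ) · λ^57e^(−6λ) = λ^64e^(−7λ), i.e. Gamma(shape=65, rate=7).
The mode of a Gamma(a, b) with a ≥ 1 (shape–rate) is (a−1)/b = 64/7 ≈ 9.14.

λ̂_MAP = 9.14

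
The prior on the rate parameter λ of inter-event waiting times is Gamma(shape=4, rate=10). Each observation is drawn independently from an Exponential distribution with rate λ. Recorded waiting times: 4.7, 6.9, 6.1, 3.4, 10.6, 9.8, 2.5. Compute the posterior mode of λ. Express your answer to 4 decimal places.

The Exponential(rate=λ) likelihood is ∝ λ^n e^(−λΣtᵢ). Here n = 7 and Σtᵢ = 4.7 + 6.9 + 6.1 + 3.4 + 10.6 + 9.8 + 2.5 = 44.
Posterior ∝ λ^3e^(−10λ) · λ^7e^(−44λ) = λ^10e^(−54λ), i.e. Gamma(11, 54).
Mode = (a−1)/b = 10/54 ≈ 0.1852.

λ̂_MAP = 0.1852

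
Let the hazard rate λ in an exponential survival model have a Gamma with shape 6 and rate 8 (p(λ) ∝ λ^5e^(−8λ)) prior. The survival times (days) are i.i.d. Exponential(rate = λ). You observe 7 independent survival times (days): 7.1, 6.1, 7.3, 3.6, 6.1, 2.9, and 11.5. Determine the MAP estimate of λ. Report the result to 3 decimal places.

The Exponential(rate=λ) likelihood is ∝ λ^n e^(−λΣtᵢ). Here n = 7 and Σtᵢ = 7.1 + 6.1 + 7.3 + 3.6 + 6.1 + 2.9 + 11.5 = 44.6.
Posterior ∝ λ^5e^(−8λ) · λ^7e^(−44.6λ) = λ^12e^(−52.6λ), i.e. Gamma(13, 52.6).
Mode = (a−1)/b = 12/52.6 ≈ 0.228.

λ̂_MAP = 0.228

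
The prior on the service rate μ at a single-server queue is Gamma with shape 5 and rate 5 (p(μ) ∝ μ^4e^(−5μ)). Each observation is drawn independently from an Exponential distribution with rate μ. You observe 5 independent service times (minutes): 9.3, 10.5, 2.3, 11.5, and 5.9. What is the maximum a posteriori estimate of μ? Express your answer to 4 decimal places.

The Exponential(rate=μ) likelihood is ∝ μ^n e^(−μΣtᵢ). Here n = 5 and Σtᵢ = 9.3 + 10.5 + 2.3 + 11.5 + 5.9 = 39.5.
Posterior ∝ μ^4e^(−5μ) · μ^5e^(−39.5μ) = μ^9e^(−44.5μ), i.e. Gamma(10, 44.5).
Mode = (a−1)/b = 9/44.5 ≈ 0.2022.

μ̂_MAP = 0.2022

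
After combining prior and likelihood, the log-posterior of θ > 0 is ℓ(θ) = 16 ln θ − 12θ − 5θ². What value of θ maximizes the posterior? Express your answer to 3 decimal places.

ℓ'(θ) = 16/θ − 12 − 10θ. Setting this to zero and multiplying by θ: 10θ² + 12θ − 16 = 0.
θ = (−12 + √(12² + 4·10·16)) / (2·10) = (−12 + √784) / 20 = (−12 + 28)/20 = 4/5.
ℓ''(θ) = −16/θ² − 10 < 0, confirming a maximum.

θ̂_MAP = 0.800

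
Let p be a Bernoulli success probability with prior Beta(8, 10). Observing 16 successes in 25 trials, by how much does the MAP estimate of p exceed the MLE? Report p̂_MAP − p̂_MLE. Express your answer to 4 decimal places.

MAP − MLE = -0.0790

Posterior is Beta(24, 19); MAP = (24−1)/(43−2) = 23/41 ≈ 0.56098.
MLE ignores the prior: p̂_MLE = k/n = 16/25 ≈ 0.64000.
Difference = 23/41 − 16/25 = -81/1025 ≈ -0.0790.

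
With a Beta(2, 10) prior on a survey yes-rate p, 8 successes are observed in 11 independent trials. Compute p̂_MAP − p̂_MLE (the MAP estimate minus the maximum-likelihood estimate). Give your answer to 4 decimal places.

MAP − MLE = -0.2987

Posterior is Beta(10, 13); MAP = (10−1)/(23−2) = 9/21 ≈ 0.42857.
MLE ignores the prior: p̂_MLE = k/n = 8/11 ≈ 0.72727.
Difference = 9/21 − 8/11 = -23/77 ≈ -0.2987.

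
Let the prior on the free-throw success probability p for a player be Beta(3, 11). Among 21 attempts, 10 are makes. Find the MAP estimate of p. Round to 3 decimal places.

p̂_MAP = 0.364

Prior: Beta(3, 11).
Data: 10 successes in 21 trials. The binomial likelihood contributes p^10(1−p)^11, so the posterior is Beta(3+10, 11+11) = Beta(13, 22).
For Beta(a, b) with a, b > 1 the mode is (a−1)/(a+b−2) = 12/33 ≈ 0.364.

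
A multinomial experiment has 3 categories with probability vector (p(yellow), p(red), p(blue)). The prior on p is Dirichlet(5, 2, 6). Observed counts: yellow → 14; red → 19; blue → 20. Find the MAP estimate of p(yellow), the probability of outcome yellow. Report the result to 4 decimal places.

MAP estimate of p(yellow) = 0.2857

The posterior is Dirichlet(αᵢ + nᵢ) = Dirichlet(19, 21, 26).
For a Dirichlet(a₁,…,a_K) with all aᵢ > 1, the mode has j-th component (aⱼ − 1)/(Σaᵢ − K).
Here Σaᵢ = 66 and K = 3, so p(yellow) = (19 − 1)/(66 − 3) = 18/63 ≈ 0.2857.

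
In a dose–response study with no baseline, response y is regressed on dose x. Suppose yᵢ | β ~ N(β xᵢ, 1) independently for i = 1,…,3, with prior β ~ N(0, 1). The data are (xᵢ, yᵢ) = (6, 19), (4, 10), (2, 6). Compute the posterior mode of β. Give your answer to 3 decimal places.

β̂_MAP = 2.912

log p(β | y) = −Σ(yᵢ − βxᵢ)²/(2·1) − β²/(2·1) + const.
Setting the derivative to zero: Σxᵢ(yᵢ − βxᵢ)/1 − β/1 = 0, so β = Σxᵢyᵢ / (Σxᵢ² + σ²/τ²).
Σxᵢyᵢ = 6·19 + 4·10 + 2·6 = 166; Σxᵢ² = 56; σ²/τ² = 1.
β̂_MAP = 166 / (56 + 1) = 166/57 ≈ 2.912.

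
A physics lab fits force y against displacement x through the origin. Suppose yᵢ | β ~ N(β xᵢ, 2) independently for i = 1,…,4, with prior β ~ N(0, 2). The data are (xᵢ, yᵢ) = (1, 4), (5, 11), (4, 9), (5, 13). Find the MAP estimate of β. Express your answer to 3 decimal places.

β̂_MAP = 2.353

log p(β | y) = −Σ(yᵢ − βxᵢ)²/(2·2) − β²/(2·2) + const.
Setting the derivative to zero: Σxᵢ(yᵢ − βxᵢ)/2 − β/2 = 0, so β = Σxᵢyᵢ / (Σxᵢ² + σ²/τ²).
Σxᵢyᵢ = 1·4 + 5·11 + 4·9 + 5·13 = 160; Σxᵢ² = 67; σ²/τ² = 1.
β̂_MAP = 160 / (67 + 1) = 160/68 ≈ 2.353.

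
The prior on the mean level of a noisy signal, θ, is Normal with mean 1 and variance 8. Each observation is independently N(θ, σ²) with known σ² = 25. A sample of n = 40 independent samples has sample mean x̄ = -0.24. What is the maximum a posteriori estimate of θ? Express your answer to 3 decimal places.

n = 40, x̄ = -0.24.
For a Normal prior and Normal likelihood with known variance, the posterior is Normal; its mode equals its mean, the precision-weighted average.
Prior precision 1/σ₀² = 1/8 = 0.125; data precision n/σ² = 40/25 = 1.6.
θ̂ = (0.125·1 + 1.6·(-0.24)) / (0.125 + 1.6) = (-0.259)/1.725 = -259/1725 ≈ -0.150.

θ̂_MAP = -0.150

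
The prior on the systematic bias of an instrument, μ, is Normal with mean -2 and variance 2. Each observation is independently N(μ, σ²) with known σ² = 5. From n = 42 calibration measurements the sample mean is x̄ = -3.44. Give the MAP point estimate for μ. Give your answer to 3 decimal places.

n = 42, x̄ = -3.44.
For a Normal prior and Normal likelihood with known variance, the posterior is Normal; its mode equals its mean, the precision-weighted average.
Prior precision 1/σ₀² = 1/2 = 0.5; data precision n/σ² = 42/5 = 8.4.
μ̂ = (0.5·(-2) + 8.4·(-3.44)) / (0.5 + 8.4) = (-29.896)/8.9 = -7474/2225 ≈ -3.359.

μ̂_MAP = -3.359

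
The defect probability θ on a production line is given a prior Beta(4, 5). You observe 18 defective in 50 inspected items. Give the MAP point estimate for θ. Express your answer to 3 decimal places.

Prior: Beta(4, 5).
Data: 18 successes in 50 trials. The binomial likelihood contributes θ^18(1−θ)^32, so the posterior is Beta(4+18, 5+32) = Beta(22, 37).
For Beta(a, b) with a, b > 1 the mode is (a−1)/(a+b−2) = 21/57 ≈ 0.368.

θ̂_MAP = 0.368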